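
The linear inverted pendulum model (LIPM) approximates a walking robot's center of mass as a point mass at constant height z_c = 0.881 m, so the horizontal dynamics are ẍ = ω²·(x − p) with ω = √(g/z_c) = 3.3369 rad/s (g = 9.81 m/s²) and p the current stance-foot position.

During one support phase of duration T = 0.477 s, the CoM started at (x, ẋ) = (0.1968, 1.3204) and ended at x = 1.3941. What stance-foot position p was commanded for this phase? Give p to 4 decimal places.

p = 0.0262

ωT = 3.3369·0.477 = 1.591701; cosh(ωT) = 2.557839, sinh(ωT) = 2.354260
x(T) = p + (x₀−p)·cosh(ωT) + (ẋ₀/ω)·sinh(ωT) ⇒ p·(1 − cosh) = x(T) − x₀·cosh − (ẋ₀/ω)·sinh
numerator   = 1.3941 − (0.1968)·2.557839 − (1.3204/3.3369)·2.354260 = -0.040855
denominator = 1 − 2.557839 = -1.557839
p = -0.040855 / -1.557839 = 0.0262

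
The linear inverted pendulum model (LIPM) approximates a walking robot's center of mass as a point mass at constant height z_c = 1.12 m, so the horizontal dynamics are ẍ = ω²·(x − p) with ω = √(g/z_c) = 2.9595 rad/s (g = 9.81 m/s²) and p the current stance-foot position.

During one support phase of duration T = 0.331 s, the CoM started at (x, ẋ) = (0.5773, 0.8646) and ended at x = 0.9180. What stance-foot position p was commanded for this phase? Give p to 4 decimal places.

p = 0.5648

ωT = 2.9595·0.331 = 0.979595; cosh(ωT) = 1.519420, sinh(ωT) = 1.143956
x(T) = p + (x₀−p)·cosh(ωT) + (ẋ₀/ω)·sinh(ωT) ⇒ p·(1 − cosh) = x(T) − x₀·cosh − (ẋ₀/ω)·sinh
numerator   = 0.9180 − (0.5773)·1.519420 − (0.8646/2.9595)·1.143956 = -0.293361
denominator = 1 − 1.519420 = -0.519420
p = -0.293361 / -0.519420 = 0.5648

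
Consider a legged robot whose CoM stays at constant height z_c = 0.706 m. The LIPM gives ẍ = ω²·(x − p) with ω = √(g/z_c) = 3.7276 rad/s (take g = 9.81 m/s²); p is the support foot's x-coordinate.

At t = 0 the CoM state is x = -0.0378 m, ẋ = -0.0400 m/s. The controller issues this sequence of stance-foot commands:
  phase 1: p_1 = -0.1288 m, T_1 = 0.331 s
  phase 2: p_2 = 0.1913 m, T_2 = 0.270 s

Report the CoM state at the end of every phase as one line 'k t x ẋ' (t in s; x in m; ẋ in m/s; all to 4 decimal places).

phase 1: p=-0.1288, T=0.331, ωT=1.233836, cosh=1.862775, sinh=1.571602; start (x,ẋ)=(-0.037800, -0.040000) → end (x,ẋ)=(0.023848, 0.458595)
phase 2: p=0.1913, T=0.270, ωT=1.006452, cosh=1.550695, sinh=1.185182; start (x,ẋ)=(0.023848, 0.458595) → end (x,ẋ)=(0.077442, -0.028643)

1 0.3310 0.0238 0.4586
2 0.6010 0.0774 -0.0286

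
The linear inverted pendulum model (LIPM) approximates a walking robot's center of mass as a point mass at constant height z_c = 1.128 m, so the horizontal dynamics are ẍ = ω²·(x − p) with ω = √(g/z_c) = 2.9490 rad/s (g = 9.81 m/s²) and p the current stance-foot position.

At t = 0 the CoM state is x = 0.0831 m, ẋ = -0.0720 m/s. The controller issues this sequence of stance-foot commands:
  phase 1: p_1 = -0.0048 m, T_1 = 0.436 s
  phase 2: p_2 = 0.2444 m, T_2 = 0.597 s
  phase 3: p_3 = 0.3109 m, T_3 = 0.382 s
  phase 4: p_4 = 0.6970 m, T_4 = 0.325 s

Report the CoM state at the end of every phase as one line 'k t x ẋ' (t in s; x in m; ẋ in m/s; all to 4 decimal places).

1 0.4360 0.1256 0.2928
2 1.0330 0.1688 -0.1123
3 1.4150 0.0161 -0.7699
4 1.7400 -0.6116 -3.3843

phase 1: p=-0.0048, T=0.436, ωT=1.285764, cosh=1.946935, sinh=1.670496; start (x,ẋ)=(0.083100, -0.072000) → end (x,ẋ)=(0.125550, 0.292842)
phase 2: p=0.2444, T=0.597, ωT=1.760553, cosh=2.993801, sinh=2.821851; start (x,ẋ)=(0.125550, 0.292842) → end (x,ẋ)=(0.168803, -0.112314)
phase 3: p=0.3109, T=0.382, ωT=1.126518, cosh=1.704528, sinh=1.380368; start (x,ẋ)=(0.168803, -0.112314) → end (x,ẋ)=(0.016120, -0.769876)
phase 4: p=0.6970, T=0.325, ωT=0.958425, cosh=1.495541, sinh=1.112045; start (x,ẋ)=(0.016120, -0.769876) → end (x,ẋ)=(-0.611598, -3.384273)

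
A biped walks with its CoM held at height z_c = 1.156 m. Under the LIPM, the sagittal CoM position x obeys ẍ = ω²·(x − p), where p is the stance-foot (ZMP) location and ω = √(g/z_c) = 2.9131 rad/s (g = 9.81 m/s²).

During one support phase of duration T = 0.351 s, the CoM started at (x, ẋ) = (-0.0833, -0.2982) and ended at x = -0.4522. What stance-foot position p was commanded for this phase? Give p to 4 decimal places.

ωT = 2.9131·0.351 = 1.022498; cosh(ωT) = 1.569913, sinh(ωT) = 1.210218
x(T) = p + (x₀−p)·cosh(ωT) + (ẋ₀/ω)·sinh(ωT) ⇒ p·(1 − cosh) = x(T) − x₀·cosh − (ẋ₀/ω)·sinh
numerator   = -0.4522 − (-0.0833)·1.569913 − (-0.2982/2.9131)·1.210218 = -0.197542
denominator = 1 − 1.569913 = -0.569913
p = -0.197542 / -0.569913 = 0.3466

p = 0.3466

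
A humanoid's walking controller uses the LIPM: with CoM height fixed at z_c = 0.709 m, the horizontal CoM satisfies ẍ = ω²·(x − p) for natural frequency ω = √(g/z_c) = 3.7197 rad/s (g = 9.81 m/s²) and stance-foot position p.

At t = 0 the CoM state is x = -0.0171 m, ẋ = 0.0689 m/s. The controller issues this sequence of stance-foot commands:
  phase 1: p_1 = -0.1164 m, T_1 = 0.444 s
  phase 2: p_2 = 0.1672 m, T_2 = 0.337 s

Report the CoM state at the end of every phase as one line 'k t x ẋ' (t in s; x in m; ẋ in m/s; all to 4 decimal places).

1 0.4440 0.1986 1.1140
2 0.7810 0.7084 2.2977

phase 1: p=-0.1164, T=0.444, ωT=1.651547, cosh=2.703397, sinh=2.511644; start (x,ẋ)=(-0.017100, 0.068900) → end (x,ẋ)=(0.198570, 1.113980)
phase 2: p=0.1672, T=0.337, ωT=1.253539, cosh=1.894105, sinh=1.608612; start (x,ẋ)=(0.198570, 1.113980) → end (x,ẋ)=(0.708368, 2.297702)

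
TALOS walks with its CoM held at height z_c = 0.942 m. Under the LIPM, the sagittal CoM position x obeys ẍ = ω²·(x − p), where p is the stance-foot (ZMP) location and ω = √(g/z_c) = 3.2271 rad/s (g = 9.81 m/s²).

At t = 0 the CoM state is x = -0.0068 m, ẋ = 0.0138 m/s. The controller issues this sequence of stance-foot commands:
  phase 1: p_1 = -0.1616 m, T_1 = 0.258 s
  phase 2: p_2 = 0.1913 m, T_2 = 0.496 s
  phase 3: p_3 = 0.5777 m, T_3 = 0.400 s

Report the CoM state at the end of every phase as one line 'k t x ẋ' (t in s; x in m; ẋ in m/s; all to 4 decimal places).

1 0.2580 0.0540 0.4845
2 0.7540 0.1942 0.1964
3 1.1540 -0.0700 -1.6957

phase 1: p=-0.1616, T=0.258, ωT=0.832592, cosh=1.367095, sinh=0.932175; start (x,ẋ)=(-0.006800, 0.013800) → end (x,ẋ)=(0.054013, 0.484539)
phase 2: p=0.1913, T=0.496, ωT=1.600642, cosh=2.578989, sinh=2.377222; start (x,ẋ)=(0.054013, 0.484539) → end (x,ẋ)=(0.194170, 0.196415)
phase 3: p=0.5777, T=0.400, ωT=1.290840, cosh=1.955440, sinh=1.680400; start (x,ẋ)=(0.194170, 0.196415) → end (x,ẋ)=(-0.069994, -1.695738)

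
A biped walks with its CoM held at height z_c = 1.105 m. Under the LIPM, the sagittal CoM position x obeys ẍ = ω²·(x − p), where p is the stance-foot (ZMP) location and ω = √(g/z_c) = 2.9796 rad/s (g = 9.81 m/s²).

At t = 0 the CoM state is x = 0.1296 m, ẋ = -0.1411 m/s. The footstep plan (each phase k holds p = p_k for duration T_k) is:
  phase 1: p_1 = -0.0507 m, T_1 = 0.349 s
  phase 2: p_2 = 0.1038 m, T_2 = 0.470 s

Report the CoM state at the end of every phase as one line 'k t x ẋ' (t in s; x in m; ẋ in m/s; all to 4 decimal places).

phase 1: p=-0.0507, T=0.349, ωT=1.039880, cosh=1.591188, sinh=1.237691; start (x,ẋ)=(0.129600, -0.141100) → end (x,ẋ)=(0.177580, 0.440398)
phase 2: p=0.1038, T=0.470, ωT=1.400412, cosh=2.151683, sinh=1.905188; start (x,ẋ)=(0.177580, 0.440398) → end (x,ẋ)=(0.544146, 1.366423)

1 0.3490 0.1776 0.4404
2 0.8190 0.5441 1.3664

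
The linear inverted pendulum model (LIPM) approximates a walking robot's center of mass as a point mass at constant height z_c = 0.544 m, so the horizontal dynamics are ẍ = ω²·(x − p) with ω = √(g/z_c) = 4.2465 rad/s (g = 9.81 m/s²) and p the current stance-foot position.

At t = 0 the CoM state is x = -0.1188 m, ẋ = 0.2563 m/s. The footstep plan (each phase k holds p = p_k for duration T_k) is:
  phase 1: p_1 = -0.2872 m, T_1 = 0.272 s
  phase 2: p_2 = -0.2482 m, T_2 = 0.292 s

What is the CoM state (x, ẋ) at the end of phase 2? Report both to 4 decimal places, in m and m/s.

x = 0.9383, ẋ = 5.0444

phase 1: p=-0.2872, T=0.272, ωT=1.155048, cosh=1.744609, sinh=1.429567; start (x,ẋ)=(-0.118800, 0.256300) → end (x,ẋ)=(0.092875, 1.469442)
phase 2: p=-0.2482, T=0.292, ωT=1.239978, cosh=1.872464, sinh=1.583073; start (x,ẋ)=(0.092875, 1.469442) → end (x,ẋ)=(0.938250, 5.044357)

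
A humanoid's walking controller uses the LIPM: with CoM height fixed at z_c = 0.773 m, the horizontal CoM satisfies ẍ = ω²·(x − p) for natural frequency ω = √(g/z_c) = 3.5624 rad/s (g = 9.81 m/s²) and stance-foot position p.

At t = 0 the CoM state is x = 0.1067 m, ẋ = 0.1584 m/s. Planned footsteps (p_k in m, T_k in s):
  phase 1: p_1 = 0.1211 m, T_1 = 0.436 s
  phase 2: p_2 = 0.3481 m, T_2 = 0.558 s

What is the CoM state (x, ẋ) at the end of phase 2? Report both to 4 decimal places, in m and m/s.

x = 0.0218, ẋ = -1.0454

phase 1: p=0.1211, T=0.436, ωT=1.553206, cosh=2.469085, sinh=2.257516; start (x,ẋ)=(0.106700, 0.158400) → end (x,ẋ)=(0.185924, 0.275296)
phase 2: p=0.3481, T=0.558, ωT=1.987819, cosh=3.718296, sinh=3.581302; start (x,ẋ)=(0.185924, 0.275296) → end (x,ẋ)=(0.021839, -1.045411)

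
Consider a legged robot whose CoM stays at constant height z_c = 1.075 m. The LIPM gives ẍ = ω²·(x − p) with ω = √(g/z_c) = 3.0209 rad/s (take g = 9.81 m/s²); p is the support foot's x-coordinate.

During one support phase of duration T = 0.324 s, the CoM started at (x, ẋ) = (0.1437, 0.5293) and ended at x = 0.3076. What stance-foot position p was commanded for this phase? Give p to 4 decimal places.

ωT = 3.0209·0.324 = 0.978772; cosh(ωT) = 1.518479, sinh(ωT) = 1.142706
x(T) = p + (x₀−p)·cosh(ωT) + (ẋ₀/ω)·sinh(ωT) ⇒ p·(1 − cosh) = x(T) − x₀·cosh − (ẋ₀/ω)·sinh
numerator   = 0.3076 − (0.1437)·1.518479 − (0.5293/3.0209)·1.142706 = -0.110822
denominator = 1 − 1.518479 = -0.518479
p = -0.110822 / -0.518479 = 0.2137

p = 0.2137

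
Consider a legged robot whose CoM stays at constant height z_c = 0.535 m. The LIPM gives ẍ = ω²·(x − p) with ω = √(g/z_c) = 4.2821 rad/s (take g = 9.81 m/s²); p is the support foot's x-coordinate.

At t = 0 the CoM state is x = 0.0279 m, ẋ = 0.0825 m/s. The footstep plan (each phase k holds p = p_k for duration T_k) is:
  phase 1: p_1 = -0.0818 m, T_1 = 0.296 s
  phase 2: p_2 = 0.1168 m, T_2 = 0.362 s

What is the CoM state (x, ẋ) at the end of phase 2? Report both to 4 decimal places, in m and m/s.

x = 0.7098, ẋ = 2.6965

phase 1: p=-0.0818, T=0.296, ωT=1.267502, cosh=1.916751, sinh=1.635217; start (x,ẋ)=(0.027900, 0.082500) → end (x,ẋ)=(0.159972, 0.926269)
phase 2: p=0.1168, T=0.362, ωT=1.550120, cosh=2.462129, sinh=2.249907; start (x,ẋ)=(0.159972, 0.926269) → end (x,ẋ)=(0.709777, 2.696528)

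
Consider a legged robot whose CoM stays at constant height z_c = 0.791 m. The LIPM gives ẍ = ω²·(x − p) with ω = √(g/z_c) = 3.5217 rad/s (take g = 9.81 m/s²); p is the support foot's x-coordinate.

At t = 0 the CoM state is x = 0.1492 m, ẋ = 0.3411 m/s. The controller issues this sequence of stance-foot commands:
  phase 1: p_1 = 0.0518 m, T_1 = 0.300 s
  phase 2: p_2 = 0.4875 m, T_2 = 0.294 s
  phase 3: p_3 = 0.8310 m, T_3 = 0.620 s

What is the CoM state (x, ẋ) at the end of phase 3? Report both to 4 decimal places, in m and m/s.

x = 0.8163, ẋ = 0.1459

phase 1: p=0.0518, T=0.300, ωT=1.056510, cosh=1.611991, sinh=1.264324; start (x,ẋ)=(0.149200, 0.341100) → end (x,ẋ)=(0.331266, 0.983530)
phase 2: p=0.4875, T=0.294, ωT=1.035380, cosh=1.585634, sinh=1.230542; start (x,ẋ)=(0.331266, 0.983530) → end (x,ẋ)=(0.583433, 0.882464)
phase 3: p=0.8310, T=0.620, ωT=2.183454, cosh=4.494783, sinh=4.382131; start (x,ẋ)=(0.583433, 0.882464) → end (x,ẋ)=(0.816308, 0.145886)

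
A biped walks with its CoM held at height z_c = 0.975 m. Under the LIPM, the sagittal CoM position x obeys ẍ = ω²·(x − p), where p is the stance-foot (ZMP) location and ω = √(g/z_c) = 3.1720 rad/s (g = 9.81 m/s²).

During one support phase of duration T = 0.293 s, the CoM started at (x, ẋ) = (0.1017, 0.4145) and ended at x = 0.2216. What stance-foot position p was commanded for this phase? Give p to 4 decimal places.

p = 0.1444

ωT = 3.1720·0.293 = 0.929396; cosh(ωT) = 1.463885, sinh(ωT) = 1.069093
x(T) = p + (x₀−p)·cosh(ωT) + (ẋ₀/ω)·sinh(ωT) ⇒ p·(1 − cosh) = x(T) − x₀·cosh − (ẋ₀/ω)·sinh
numerator   = 0.2216 − (0.1017)·1.463885 − (0.4145/3.1720)·1.069093 = -0.066981
denominator = 1 − 1.463885 = -0.463885
p = -0.066981 / -0.463885 = 0.1444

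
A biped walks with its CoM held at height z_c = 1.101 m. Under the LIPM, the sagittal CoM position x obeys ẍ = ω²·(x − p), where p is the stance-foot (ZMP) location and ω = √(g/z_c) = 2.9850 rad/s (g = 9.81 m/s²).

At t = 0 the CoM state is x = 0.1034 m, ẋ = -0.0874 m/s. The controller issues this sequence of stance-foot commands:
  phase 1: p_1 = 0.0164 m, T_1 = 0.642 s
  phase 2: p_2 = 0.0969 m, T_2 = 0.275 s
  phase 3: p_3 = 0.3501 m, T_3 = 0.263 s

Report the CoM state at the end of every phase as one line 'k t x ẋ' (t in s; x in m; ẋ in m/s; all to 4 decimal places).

1 0.6420 0.2211 0.5599
2 0.9170 0.4372 1.0991
3 1.1800 0.7851 1.6813

phase 1: p=0.0164, T=0.642, ωT=1.916370, cosh=3.471692, sinh=3.324552; start (x,ẋ)=(0.103400, -0.087400) → end (x,ẋ)=(0.221095, 0.559944)
phase 2: p=0.0969, T=0.275, ωT=0.820875, cosh=1.356267, sinh=0.916220; start (x,ẋ)=(0.221095, 0.559944) → end (x,ẋ)=(0.437212, 1.099097)
phase 3: p=0.3501, T=0.263, ωT=0.785055, cosh=1.324311, sinh=0.868216; start (x,ẋ)=(0.437212, 1.099097) → end (x,ẋ)=(0.785146, 1.681307)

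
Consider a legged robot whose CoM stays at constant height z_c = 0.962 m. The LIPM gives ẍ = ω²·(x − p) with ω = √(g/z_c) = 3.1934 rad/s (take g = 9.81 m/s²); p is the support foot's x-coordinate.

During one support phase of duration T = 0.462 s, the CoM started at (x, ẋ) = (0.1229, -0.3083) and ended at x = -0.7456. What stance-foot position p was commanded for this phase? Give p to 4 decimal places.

p = 0.6369

ωT = 3.1934·0.462 = 1.475351; cosh(ωT) = 2.300634, sinh(ωT) = 2.071935
x(T) = p + (x₀−p)·cosh(ωT) + (ẋ₀/ω)·sinh(ωT) ⇒ p·(1 − cosh) = x(T) − x₀·cosh − (ẋ₀/ω)·sinh
numerator   = -0.7456 − (0.1229)·2.300634 − (-0.3083/3.1934)·2.071935 = -0.828317
denominator = 1 − 2.300634 = -1.300634
p = -0.828317 / -1.300634 = 0.6369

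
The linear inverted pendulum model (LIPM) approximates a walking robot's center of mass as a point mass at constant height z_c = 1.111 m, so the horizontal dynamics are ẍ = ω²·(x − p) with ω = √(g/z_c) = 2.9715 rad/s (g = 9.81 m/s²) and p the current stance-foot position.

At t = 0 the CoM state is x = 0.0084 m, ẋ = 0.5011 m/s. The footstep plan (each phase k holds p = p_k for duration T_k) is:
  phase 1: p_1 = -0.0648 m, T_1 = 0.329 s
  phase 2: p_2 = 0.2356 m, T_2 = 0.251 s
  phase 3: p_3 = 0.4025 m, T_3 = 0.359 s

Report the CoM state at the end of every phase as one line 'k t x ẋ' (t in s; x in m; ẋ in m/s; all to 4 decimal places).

phase 1: p=-0.0648, T=0.329, ωT=0.977623, cosh=1.517168, sinh=1.140964; start (x,ẋ)=(0.008400, 0.501100) → end (x,ẋ)=(0.238664, 1.008428)
phase 2: p=0.2356, T=0.251, ωT=0.745846, cosh=1.291279, sinh=0.816946; start (x,ẋ)=(0.238664, 1.008428) → end (x,ẋ)=(0.516800, 1.309599)
phase 3: p=0.4025, T=0.359, ωT=1.066768, cosh=1.625046, sinh=1.280927; start (x,ẋ)=(0.516800, 1.309599) → end (x,ẋ)=(1.152773, 2.563217)

1 0.3290 0.2387 1.0084
2 0.5800 0.5168 1.3096
3 0.9390 1.1528 2.5632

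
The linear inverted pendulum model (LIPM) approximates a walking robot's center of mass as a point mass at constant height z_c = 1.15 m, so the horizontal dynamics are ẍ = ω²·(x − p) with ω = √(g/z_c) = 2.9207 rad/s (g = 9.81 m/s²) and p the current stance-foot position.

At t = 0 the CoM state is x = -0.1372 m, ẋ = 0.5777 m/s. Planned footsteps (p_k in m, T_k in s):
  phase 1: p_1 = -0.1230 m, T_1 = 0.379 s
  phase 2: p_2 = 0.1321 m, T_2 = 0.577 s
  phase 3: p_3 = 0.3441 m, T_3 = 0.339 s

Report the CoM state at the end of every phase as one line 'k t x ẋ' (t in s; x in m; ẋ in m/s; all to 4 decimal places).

1 0.3790 0.1197 0.9134
2 0.9560 0.9118 2.4534
3 1.2950 2.1880 5.6809

phase 1: p=-0.1230, T=0.379, ωT=1.106945, cosh=1.677835, sinh=1.347268; start (x,ẋ)=(-0.137200, 0.577700) → end (x,ẋ)=(0.119658, 0.913409)
phase 2: p=0.1321, T=0.577, ωT=1.685244, cosh=2.789583, sinh=2.604184; start (x,ẋ)=(0.119658, 0.913409) → end (x,ẋ)=(0.911814, 2.453393)
phase 3: p=0.3441, T=0.339, ωT=0.990117, cosh=1.531542, sinh=1.160009; start (x,ẋ)=(0.911814, 2.453393) → end (x,ẋ)=(2.187987, 5.680910)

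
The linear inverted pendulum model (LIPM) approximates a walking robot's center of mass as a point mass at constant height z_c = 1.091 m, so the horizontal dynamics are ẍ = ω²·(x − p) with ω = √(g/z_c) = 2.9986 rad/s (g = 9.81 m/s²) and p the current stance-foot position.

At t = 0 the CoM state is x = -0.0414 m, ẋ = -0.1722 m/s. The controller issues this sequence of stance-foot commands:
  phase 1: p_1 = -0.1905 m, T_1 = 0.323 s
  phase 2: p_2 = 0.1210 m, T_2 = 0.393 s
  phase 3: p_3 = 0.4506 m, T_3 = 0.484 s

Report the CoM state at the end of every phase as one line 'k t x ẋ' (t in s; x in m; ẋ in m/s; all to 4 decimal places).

phase 1: p=-0.1905, T=0.323, ωT=0.968548, cosh=1.506875, sinh=1.127241; start (x,ẋ)=(-0.041400, -0.172200) → end (x,ẋ)=(-0.030559, 0.244496)
phase 2: p=0.1210, T=0.393, ωT=1.178450, cosh=1.778544, sinh=1.470789; start (x,ẋ)=(-0.030559, 0.244496) → end (x,ẋ)=(-0.028631, -0.233574)
phase 3: p=0.4506, T=0.484, ωT=1.451322, cosh=2.251508, sinh=2.017248; start (x,ẋ)=(-0.028631, -0.233574) → end (x,ẋ)=(-0.785524, -3.424722)

1 0.3230 -0.0306 0.2445
2 0.7160 -0.0286 -0.2336
3 1.2000 -0.7855 -3.4247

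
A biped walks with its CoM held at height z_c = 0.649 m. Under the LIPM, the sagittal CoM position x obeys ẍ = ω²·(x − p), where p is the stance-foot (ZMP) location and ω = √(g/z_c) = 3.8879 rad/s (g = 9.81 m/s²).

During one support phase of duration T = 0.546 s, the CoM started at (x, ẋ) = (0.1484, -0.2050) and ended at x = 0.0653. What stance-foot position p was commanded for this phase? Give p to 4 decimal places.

ωT = 3.8879·0.546 = 2.122793; cosh(ωT) = 4.237070, sinh(ωT) = 4.117373
x(T) = p + (x₀−p)·cosh(ωT) + (ẋ₀/ω)·sinh(ωT) ⇒ p·(1 − cosh) = x(T) − x₀·cosh − (ẋ₀/ω)·sinh
numerator   = 0.0653 − (0.1484)·4.237070 − (-0.2050/3.8879)·4.117373 = -0.346382
denominator = 1 − 4.237070 = -3.237070
p = -0.346382 / -3.237070 = 0.1070

p = 0.1070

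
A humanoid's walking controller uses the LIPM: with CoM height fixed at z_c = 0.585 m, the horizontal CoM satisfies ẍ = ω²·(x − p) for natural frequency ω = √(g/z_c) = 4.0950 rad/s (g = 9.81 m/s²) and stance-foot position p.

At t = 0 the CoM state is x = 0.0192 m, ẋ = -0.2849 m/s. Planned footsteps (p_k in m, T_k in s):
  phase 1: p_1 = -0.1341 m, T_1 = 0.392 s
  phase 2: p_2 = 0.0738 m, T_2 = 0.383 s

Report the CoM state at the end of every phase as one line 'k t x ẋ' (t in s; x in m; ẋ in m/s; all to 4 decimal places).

1 0.3920 0.0967 0.7619
2 0.7750 0.5582 2.1230

phase 1: p=-0.1341, T=0.392, ωT=1.605240, cosh=2.589948, sinh=2.389107; start (x,ẋ)=(0.019200, -0.284900) → end (x,ẋ)=(0.096723, 0.761918)
phase 2: p=0.0738, T=0.383, ωT=1.568385, cosh=2.503637, sinh=2.295255; start (x,ẋ)=(0.096723, 0.761918) → end (x,ẋ)=(0.558246, 2.123016)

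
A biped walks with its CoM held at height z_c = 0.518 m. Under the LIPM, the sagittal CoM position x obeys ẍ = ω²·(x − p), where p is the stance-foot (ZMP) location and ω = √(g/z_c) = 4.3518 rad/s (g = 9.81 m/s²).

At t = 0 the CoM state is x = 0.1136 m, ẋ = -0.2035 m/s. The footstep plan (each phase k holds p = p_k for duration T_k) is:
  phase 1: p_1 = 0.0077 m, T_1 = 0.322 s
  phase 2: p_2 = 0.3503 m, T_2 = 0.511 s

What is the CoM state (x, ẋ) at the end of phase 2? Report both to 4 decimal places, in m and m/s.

phase 1: p=0.0077, T=0.322, ωT=1.401280, cosh=2.153337, sinh=1.907055; start (x,ẋ)=(0.113600, -0.203500) → end (x,ẋ)=(0.146560, 0.440673)
phase 2: p=0.3503, T=0.511, ωT=2.223770, cosh=4.675153, sinh=4.566953; start (x,ẋ)=(0.146560, 0.440673) → end (x,ẋ)=(-0.139755, -1.989006)

x = -0.1398, ẋ = -1.9890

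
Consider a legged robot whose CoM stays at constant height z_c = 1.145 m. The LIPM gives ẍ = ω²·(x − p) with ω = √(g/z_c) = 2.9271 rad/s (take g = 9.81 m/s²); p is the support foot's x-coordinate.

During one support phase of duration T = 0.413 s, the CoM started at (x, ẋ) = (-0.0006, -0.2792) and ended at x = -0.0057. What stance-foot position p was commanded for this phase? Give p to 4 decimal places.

ωT = 2.9271·0.413 = 1.208892; cosh(ωT) = 1.824150, sinh(ωT) = 1.525622
x(T) = p + (x₀−p)·cosh(ωT) + (ẋ₀/ω)·sinh(ωT) ⇒ p·(1 − cosh) = x(T) − x₀·cosh − (ẋ₀/ω)·sinh
numerator   = -0.0057 − (-0.0006)·1.824150 − (-0.2792/2.9271)·1.525622 = 0.140915
denominator = 1 − 1.824150 = -0.824150
p = 0.140915 / -0.824150 = -0.1710

p = -0.1710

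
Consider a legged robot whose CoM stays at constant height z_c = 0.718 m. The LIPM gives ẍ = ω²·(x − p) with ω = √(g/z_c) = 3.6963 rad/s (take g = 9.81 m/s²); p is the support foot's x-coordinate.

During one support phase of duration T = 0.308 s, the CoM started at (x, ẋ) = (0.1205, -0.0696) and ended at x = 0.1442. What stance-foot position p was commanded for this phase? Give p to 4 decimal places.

p = 0.0511

ωT = 3.6963·0.308 = 1.138460; cosh(ωT) = 1.721135, sinh(ωT) = 1.400823
x(T) = p + (x₀−p)·cosh(ωT) + (ẋ₀/ω)·sinh(ωT) ⇒ p·(1 − cosh) = x(T) − x₀·cosh − (ẋ₀/ω)·sinh
numerator   = 0.1442 − (0.1205)·1.721135 − (-0.0696/3.6963)·1.400823 = -0.036820
denominator = 1 − 1.721135 = -0.721135
p = -0.036820 / -0.721135 = 0.0511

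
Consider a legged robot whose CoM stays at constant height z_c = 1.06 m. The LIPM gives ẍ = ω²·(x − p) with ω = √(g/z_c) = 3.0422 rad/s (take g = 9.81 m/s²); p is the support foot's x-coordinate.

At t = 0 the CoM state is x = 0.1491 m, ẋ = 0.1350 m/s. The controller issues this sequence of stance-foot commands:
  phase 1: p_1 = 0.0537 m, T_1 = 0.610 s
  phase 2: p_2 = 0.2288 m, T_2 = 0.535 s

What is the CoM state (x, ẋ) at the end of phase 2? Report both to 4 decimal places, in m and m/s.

x = 2.0427, ẋ = 5.6181

phase 1: p=0.0537, T=0.610, ωT=1.855742, cosh=3.276390, sinh=3.120053; start (x,ẋ)=(0.149100, 0.135000) → end (x,ẋ)=(0.504722, 1.347833)
phase 2: p=0.2288, T=0.535, ωT=1.627577, cosh=2.643964, sinh=2.447559; start (x,ẋ)=(0.504722, 1.347833) → end (x,ẋ)=(2.042709, 5.618129)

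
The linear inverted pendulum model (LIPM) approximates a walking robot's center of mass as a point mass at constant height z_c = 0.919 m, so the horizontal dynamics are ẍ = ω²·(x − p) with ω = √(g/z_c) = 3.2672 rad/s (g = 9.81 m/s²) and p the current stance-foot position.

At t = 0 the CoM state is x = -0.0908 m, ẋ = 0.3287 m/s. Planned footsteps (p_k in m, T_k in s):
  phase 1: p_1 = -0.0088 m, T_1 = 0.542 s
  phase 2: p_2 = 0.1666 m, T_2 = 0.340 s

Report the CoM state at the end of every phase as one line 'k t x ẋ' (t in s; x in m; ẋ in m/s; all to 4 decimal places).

1 0.5420 0.0303 0.2294
2 0.8820 0.0323 -0.2167

phase 1: p=-0.0088, T=0.542, ωT=1.770822, cosh=3.022938, sinh=2.852745; start (x,ẋ)=(-0.090800, 0.328700) → end (x,ẋ)=(0.030322, 0.229360)
phase 2: p=0.1666, T=0.340, ωT=1.110848, cosh=1.683106, sinh=1.353827; start (x,ẋ)=(0.030322, 0.229360) → end (x,ẋ)=(0.032270, -0.216749)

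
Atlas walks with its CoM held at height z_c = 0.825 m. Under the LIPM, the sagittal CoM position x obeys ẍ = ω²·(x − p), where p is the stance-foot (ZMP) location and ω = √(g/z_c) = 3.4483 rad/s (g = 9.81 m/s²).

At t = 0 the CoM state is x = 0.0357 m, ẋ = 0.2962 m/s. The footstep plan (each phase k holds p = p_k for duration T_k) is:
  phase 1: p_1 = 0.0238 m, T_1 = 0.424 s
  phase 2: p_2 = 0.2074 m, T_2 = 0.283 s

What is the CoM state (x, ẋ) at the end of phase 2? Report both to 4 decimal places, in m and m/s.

x = 0.4859, ẋ = 1.2211

phase 1: p=0.0238, T=0.424, ωT=1.462079, cosh=2.273338, sinh=2.041584; start (x,ẋ)=(0.035700, 0.296200) → end (x,ẋ)=(0.226219, 0.757139)
phase 2: p=0.2074, T=0.283, ωT=0.975869, cosh=1.515168, sinh=1.138304; start (x,ẋ)=(0.226219, 0.757139) → end (x,ẋ)=(0.485850, 1.221063)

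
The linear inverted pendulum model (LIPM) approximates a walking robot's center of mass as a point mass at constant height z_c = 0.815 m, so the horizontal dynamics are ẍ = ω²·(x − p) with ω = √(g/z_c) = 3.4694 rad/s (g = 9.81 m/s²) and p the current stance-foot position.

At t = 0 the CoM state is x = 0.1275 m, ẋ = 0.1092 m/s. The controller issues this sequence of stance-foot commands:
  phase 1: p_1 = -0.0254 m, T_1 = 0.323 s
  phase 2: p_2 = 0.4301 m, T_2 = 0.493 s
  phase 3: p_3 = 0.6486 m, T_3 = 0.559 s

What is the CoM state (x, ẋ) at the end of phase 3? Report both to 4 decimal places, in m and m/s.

phase 1: p=-0.0254, T=0.323, ωT=1.120616, cosh=1.696411, sinh=1.370332; start (x,ẋ)=(0.127500, 0.109200) → end (x,ẋ)=(0.277113, 0.912170)
phase 2: p=0.4301, T=0.493, ωT=1.710414, cosh=2.856021, sinh=2.675231; start (x,ẋ)=(0.277113, 0.912170) → end (x,ẋ)=(0.696533, 1.185234)
phase 3: p=0.6486, T=0.559, ωT=1.939395, cosh=3.549165, sinh=3.405374; start (x,ẋ)=(0.696533, 1.185234) → end (x,ẋ)=(1.982083, 4.772901)

x = 1.9821, ẋ = 4.7729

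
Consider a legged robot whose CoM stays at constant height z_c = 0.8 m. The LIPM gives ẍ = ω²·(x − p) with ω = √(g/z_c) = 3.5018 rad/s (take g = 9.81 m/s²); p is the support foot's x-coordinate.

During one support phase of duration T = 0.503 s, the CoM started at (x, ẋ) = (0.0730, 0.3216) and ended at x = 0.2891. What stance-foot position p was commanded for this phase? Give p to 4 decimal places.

ωT = 3.5018·0.503 = 1.761405; cosh(ωT) = 2.996208, sinh(ωT) = 2.824404
x(T) = p + (x₀−p)·cosh(ωT) + (ẋ₀/ω)·sinh(ωT) ⇒ p·(1 − cosh) = x(T) − x₀·cosh − (ẋ₀/ω)·sinh
numerator   = 0.2891 − (0.0730)·2.996208 − (0.3216/3.5018)·2.824404 = -0.189012
denominator = 1 − 2.996208 = -1.996208
p = -0.189012 / -1.996208 = 0.0947

p = 0.0947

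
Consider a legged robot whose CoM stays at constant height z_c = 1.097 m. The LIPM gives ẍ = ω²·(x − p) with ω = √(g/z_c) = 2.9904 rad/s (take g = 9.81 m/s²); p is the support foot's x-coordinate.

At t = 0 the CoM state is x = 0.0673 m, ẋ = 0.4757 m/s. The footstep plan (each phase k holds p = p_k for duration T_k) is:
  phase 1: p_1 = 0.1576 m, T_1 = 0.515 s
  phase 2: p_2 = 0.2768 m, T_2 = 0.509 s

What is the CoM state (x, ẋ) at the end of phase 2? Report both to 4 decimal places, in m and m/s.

phase 1: p=0.1576, T=0.515, ωT=1.540056, cosh=2.439610, sinh=2.225241; start (x,ẋ)=(0.067300, 0.475700) → end (x,ẋ)=(0.291285, 0.559634)
phase 2: p=0.2768, T=0.509, ωT=1.522114, cosh=2.400075, sinh=2.181825; start (x,ẋ)=(0.291285, 0.559634) → end (x,ẋ)=(0.719879, 1.437671)

x = 0.7199, ẋ = 1.4377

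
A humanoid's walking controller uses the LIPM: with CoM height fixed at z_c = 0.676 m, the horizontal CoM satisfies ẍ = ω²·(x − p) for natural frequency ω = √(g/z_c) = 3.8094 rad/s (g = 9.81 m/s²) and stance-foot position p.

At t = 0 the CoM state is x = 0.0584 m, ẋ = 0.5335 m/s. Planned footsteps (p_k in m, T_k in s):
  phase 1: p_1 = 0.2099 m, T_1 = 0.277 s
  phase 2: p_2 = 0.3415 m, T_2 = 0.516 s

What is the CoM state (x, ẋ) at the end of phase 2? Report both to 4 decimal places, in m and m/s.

x = -0.2620, ẋ = -2.1747

phase 1: p=0.2099, T=0.277, ωT=1.055204, cosh=1.610341, sinh=1.262220; start (x,ẋ)=(0.058400, 0.533500) → end (x,ẋ)=(0.142705, 0.130660)
phase 2: p=0.3415, T=0.516, ωT=1.965650, cosh=3.639810, sinh=3.499745; start (x,ẋ)=(0.142705, 0.130660) → end (x,ẋ)=(-0.262037, -2.174744)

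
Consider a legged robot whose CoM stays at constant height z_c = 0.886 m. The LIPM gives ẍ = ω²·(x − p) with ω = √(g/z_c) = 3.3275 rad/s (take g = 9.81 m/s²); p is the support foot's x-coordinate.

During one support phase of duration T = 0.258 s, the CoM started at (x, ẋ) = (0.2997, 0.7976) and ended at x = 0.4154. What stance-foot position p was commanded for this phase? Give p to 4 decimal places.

p = 0.5966

ωT = 3.3275·0.258 = 0.858495; cosh(ωT) = 1.391703, sinh(ωT) = 0.967904
x(T) = p + (x₀−p)·cosh(ωT) + (ẋ₀/ω)·sinh(ωT) ⇒ p·(1 − cosh) = x(T) − x₀·cosh − (ẋ₀/ω)·sinh
numerator   = 0.4154 − (0.2997)·1.391703 − (0.7976/3.3275)·0.967904 = -0.233699
denominator = 1 − 1.391703 = -0.391703
p = -0.233699 / -0.391703 = 0.5966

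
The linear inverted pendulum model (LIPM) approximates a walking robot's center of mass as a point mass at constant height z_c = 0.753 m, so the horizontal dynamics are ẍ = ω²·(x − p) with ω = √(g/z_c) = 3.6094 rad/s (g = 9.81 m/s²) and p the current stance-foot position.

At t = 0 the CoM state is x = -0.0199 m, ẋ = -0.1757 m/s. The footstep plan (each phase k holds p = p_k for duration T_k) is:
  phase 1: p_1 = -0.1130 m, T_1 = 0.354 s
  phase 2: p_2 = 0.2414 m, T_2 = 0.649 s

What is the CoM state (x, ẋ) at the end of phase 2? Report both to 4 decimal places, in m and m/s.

phase 1: p=-0.1130, T=0.354, ωT=1.277728, cosh=1.933573, sinh=1.654903; start (x,ẋ)=(-0.019900, -0.175700) → end (x,ẋ)=(-0.013542, 0.216377)
phase 2: p=0.2414, T=0.649, ωT=2.342501, cosh=5.251658, sinh=5.155571; start (x,ẋ)=(-0.013542, 0.216377) → end (x,ẋ)=(-0.788404, -3.607764)

x = -0.7884, ẋ = -3.6078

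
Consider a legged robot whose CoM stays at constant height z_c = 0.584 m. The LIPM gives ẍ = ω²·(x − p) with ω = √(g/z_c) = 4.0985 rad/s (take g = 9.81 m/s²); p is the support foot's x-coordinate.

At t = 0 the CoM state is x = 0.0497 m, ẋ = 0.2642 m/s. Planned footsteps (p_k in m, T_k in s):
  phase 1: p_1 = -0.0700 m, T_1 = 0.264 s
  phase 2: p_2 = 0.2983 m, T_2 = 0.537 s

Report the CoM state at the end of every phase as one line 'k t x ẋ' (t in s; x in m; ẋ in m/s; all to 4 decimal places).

phase 1: p=-0.0700, T=0.264, ωT=1.082004, cosh=1.644751, sinh=1.305835; start (x,ẋ)=(0.049700, 0.264200) → end (x,ẋ)=(0.211054, 1.075174)
phase 2: p=0.2983, T=0.537, ωT=2.200894, cosh=4.571897, sinh=4.461193; start (x,ẋ)=(0.211054, 1.075174) → end (x,ẋ)=(1.069742, 3.320365)

1 0.2640 0.2111 1.0752
2 0.8010 1.0697 3.3204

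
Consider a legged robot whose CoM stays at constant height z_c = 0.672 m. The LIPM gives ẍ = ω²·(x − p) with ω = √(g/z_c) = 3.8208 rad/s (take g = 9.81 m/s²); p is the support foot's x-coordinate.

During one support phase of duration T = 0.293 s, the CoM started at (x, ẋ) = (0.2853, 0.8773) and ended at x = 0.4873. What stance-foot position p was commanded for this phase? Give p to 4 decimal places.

p = 0.4468

ωT = 3.8208·0.293 = 1.119494; cosh(ωT) = 1.694875, sinh(ωT) = 1.368430
x(T) = p + (x₀−p)·cosh(ωT) + (ẋ₀/ω)·sinh(ωT) ⇒ p·(1 − cosh) = x(T) − x₀·cosh − (ẋ₀/ω)·sinh
numerator   = 0.4873 − (0.2853)·1.694875 − (0.8773/3.8208)·1.368430 = -0.310455
denominator = 1 − 1.694875 = -0.694875
p = -0.310455 / -0.694875 = 0.4468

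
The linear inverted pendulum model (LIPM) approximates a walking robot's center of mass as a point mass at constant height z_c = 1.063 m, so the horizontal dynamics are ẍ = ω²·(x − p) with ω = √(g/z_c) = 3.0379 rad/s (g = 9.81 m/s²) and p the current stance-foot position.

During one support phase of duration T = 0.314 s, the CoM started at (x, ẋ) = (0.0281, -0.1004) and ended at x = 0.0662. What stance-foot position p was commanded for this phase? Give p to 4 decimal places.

p = -0.1240

ωT = 3.0379·0.314 = 0.953901; cosh(ωT) = 1.490525, sinh(ωT) = 1.105290
x(T) = p + (x₀−p)·cosh(ωT) + (ẋ₀/ω)·sinh(ωT) ⇒ p·(1 − cosh) = x(T) − x₀·cosh − (ẋ₀/ω)·sinh
numerator   = 0.0662 − (0.0281)·1.490525 − (-0.1004/3.0379)·1.105290 = 0.060845
denominator = 1 − 1.490525 = -0.490525
p = 0.060845 / -0.490525 = -0.1240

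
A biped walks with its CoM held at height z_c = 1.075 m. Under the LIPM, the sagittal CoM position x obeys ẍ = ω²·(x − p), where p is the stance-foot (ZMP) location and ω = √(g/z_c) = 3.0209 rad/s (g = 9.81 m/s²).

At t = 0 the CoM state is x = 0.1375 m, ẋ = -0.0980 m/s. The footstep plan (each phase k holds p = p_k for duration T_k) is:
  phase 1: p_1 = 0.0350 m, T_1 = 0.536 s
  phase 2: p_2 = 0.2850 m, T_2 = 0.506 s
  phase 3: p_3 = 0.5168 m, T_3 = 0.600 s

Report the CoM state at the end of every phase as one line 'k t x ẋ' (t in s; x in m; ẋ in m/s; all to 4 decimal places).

1 0.5360 0.2252 0.4939
2 1.0420 0.5000 0.7957
3 1.6420 1.2492 2.3507

phase 1: p=0.0350, T=0.536, ωT=1.619202, cosh=2.623559, sinh=2.425502; start (x,ẋ)=(0.137500, -0.098000) → end (x,ẋ)=(0.225230, 0.493929)
phase 2: p=0.2850, T=0.506, ωT=1.528575, cosh=2.414223, sinh=2.197379; start (x,ẋ)=(0.225230, 0.493929) → end (x,ẋ)=(0.499982, 0.795698)
phase 3: p=0.5168, T=0.600, ωT=1.812540, cosh=3.144613, sinh=2.981374; start (x,ẋ)=(0.499982, 0.795698) → end (x,ẋ)=(1.249201, 2.350691)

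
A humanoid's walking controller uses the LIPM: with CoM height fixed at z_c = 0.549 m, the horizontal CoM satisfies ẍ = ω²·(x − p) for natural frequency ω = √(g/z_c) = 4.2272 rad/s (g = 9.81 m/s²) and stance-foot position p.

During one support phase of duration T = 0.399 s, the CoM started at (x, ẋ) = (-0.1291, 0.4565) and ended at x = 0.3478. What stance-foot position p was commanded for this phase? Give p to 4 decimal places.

p = -0.2380

ωT = 4.2272·0.399 = 1.686653; cosh(ωT) = 2.793255, sinh(ωT) = 2.608116
x(T) = p + (x₀−p)·cosh(ωT) + (ẋ₀/ω)·sinh(ωT) ⇒ p·(1 − cosh) = x(T) − x₀·cosh − (ẋ₀/ω)·sinh
numerator   = 0.3478 − (-0.1291)·2.793255 − (0.4565/4.2272)·2.608116 = 0.426756
denominator = 1 − 2.793255 = -1.793255
p = 0.426756 / -1.793255 = -0.2380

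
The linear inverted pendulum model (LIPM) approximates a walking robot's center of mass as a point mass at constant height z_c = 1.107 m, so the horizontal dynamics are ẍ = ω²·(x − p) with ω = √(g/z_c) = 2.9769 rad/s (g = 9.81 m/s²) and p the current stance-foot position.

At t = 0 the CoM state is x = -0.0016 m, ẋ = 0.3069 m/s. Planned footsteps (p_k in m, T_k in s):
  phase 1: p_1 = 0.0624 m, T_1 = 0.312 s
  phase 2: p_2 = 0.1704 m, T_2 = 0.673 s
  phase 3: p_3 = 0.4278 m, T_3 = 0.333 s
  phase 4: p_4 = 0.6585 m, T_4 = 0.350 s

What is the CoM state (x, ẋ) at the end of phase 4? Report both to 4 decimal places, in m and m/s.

x = -0.9665, ẋ = -4.4858

phase 1: p=0.0624, T=0.312, ωT=0.928793, cosh=1.463241, sinh=1.068211; start (x,ẋ)=(-0.001600, 0.306900) → end (x,ẋ)=(0.078878, 0.245551)
phase 2: p=0.1704, T=0.673, ωT=2.003454, cosh=3.774744, sinh=3.639876; start (x,ẋ)=(0.078878, 0.245551) → end (x,ẋ)=(0.125167, -0.064792)
phase 3: p=0.4278, T=0.333, ωT=0.991308, cosh=1.532924, sinh=1.161833; start (x,ẋ)=(0.125167, -0.064792) → end (x,ẋ)=(-0.061400, -1.146025)
phase 4: p=0.6585, T=0.350, ωT=1.041915, cosh=1.593709, sinh=1.240931; start (x,ẋ)=(-0.061400, -1.146025) → end (x,ẋ)=(-0.966536, -4.485833)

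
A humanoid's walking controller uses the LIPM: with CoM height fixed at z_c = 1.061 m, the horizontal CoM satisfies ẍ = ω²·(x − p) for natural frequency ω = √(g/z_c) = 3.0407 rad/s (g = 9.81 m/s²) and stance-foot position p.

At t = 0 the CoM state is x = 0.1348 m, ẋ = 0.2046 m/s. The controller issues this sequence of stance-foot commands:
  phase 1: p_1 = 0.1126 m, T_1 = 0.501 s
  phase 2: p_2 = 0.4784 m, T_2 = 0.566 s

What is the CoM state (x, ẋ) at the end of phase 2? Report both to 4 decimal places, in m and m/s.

x = 0.5699, ẋ = 0.4825

phase 1: p=0.1126, T=0.501, ωT=1.523391, cosh=2.402863, sinh=2.184891; start (x,ẋ)=(0.134800, 0.204600) → end (x,ẋ)=(0.312959, 0.639114)
phase 2: p=0.4784, T=0.566, ωT=1.721036, cosh=2.884599, sinh=2.705719; start (x,ẋ)=(0.312959, 0.639114) → end (x,ẋ)=(0.569873, 0.482455)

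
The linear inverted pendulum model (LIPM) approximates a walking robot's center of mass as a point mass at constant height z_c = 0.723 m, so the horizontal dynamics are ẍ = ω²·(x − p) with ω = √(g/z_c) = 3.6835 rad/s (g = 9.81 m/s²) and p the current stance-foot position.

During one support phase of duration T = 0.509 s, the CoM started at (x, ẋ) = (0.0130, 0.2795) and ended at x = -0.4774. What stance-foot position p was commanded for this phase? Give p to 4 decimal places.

p = 0.3262

ωT = 3.6835·0.509 = 1.874901; cosh(ωT) = 3.336773, sinh(ωT) = 3.183403
x(T) = p + (x₀−p)·cosh(ωT) + (ẋ₀/ω)·sinh(ωT) ⇒ p·(1 − cosh) = x(T) − x₀·cosh − (ẋ₀/ω)·sinh
numerator   = -0.4774 − (0.0130)·3.336773 − (0.2795/3.6835)·3.183403 = -0.762331
denominator = 1 − 3.336773 = -2.336773
p = -0.762331 / -2.336773 = 0.3262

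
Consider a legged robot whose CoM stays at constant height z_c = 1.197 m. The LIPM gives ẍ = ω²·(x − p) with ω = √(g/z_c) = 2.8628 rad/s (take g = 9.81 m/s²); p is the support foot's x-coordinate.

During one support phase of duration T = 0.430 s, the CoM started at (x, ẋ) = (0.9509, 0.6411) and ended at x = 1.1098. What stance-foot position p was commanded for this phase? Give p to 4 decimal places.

p = 1.1744

ωT = 2.8628·0.430 = 1.231004; cosh(ωT) = 1.858333, sinh(ωT) = 1.566333
x(T) = p + (x₀−p)·cosh(ωT) + (ẋ₀/ω)·sinh(ωT) ⇒ p·(1 − cosh) = x(T) − x₀·cosh − (ẋ₀/ω)·sinh
numerator   = 1.1098 − (0.9509)·1.858333 − (0.6411/2.8628)·1.566333 = -1.008056
denominator = 1 − 1.858333 = -0.858333
p = -1.008056 / -0.858333 = 1.1744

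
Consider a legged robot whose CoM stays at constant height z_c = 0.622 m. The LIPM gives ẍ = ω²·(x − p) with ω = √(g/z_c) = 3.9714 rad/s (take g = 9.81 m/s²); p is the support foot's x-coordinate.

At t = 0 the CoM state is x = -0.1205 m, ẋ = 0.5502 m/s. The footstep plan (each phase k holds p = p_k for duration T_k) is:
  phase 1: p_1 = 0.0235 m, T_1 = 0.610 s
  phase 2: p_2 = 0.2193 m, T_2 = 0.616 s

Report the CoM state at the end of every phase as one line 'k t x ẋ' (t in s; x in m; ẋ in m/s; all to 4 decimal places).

phase 1: p=0.0235, T=0.610, ωT=2.422554, cosh=5.681656, sinh=5.592962; start (x,ẋ)=(-0.120500, 0.550200) → end (x,ẋ)=(-0.019806, -0.072464)
phase 2: p=0.2193, T=0.616, ωT=2.446382, cosh=5.816553, sinh=5.729947; start (x,ẋ)=(-0.019806, -0.072464) → end (x,ẋ)=(-1.276027, -5.862579)

1 0.6100 -0.0198 -0.0725
2 1.2260 -1.2760 -5.8626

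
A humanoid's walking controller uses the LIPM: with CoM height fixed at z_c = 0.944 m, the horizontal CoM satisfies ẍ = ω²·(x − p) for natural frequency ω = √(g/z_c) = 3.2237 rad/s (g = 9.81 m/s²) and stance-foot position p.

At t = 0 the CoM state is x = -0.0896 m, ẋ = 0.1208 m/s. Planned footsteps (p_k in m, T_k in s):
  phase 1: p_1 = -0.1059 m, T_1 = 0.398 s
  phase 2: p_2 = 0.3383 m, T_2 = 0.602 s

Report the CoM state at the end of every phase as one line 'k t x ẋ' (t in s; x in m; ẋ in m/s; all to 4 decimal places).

phase 1: p=-0.1059, T=0.398, ωT=1.283033, cosh=1.942379, sinh=1.665184; start (x,ẋ)=(-0.089600, 0.120800) → end (x,ẋ)=(-0.011841, 0.322139)
phase 2: p=0.3383, T=0.602, ωT=1.940667, cosh=3.553502, sinh=3.409894; start (x,ẋ)=(-0.011841, 0.322139) → end (x,ẋ)=(-0.565181, -2.704192)

1 0.3980 -0.0118 0.3221
2 1.0000 -0.5652 -2.7042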